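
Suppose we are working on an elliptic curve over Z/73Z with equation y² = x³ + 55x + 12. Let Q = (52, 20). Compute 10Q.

(56, 2)

Double-and-add on 10 = (1010)₂. Start with Q = (52, 20) for the leading 1-bit.
double: tangent at (52, 20): λ = (3·52² + 55)/(2·20) ≡ 64/40. 40⁻¹ ≡ 42 (mod 73) since 40·42 = 1680 ≡ 1, so λ ≡ 64·42 ≡ 60.
  x = λ² - 52 - 52 = 3600 - 104 ≡ 65; y = λ·(52 - 65) - 20 ≡ 3. → (65, 3)
double: tangent at (65, 3): λ = (3·65² + 55)/(2·3) ≡ 28/6. 6⁻¹ ≡ 61 (mod 73) since 6·61 = 366 ≡ 1, so λ ≡ 28·61 ≡ 29.
  x = λ² - 65 - 65 = 841 - 130 ≡ 54; y = λ·(65 - 54) - 3 ≡ 24. → (54, 24)
add Q: (54, 24) + (52, 20). λ = (20 - 24)/(52 - 54) ≡ 69/71 mod 73. 71⁻¹ ≡ 36 (mod 73), so λ ≡ 2.
  x = λ² - 54 - 52 = 4 - 106 ≡ 44; y = λ·(54 - 44) - 24 ≡ 69. → (44, 69)
double: tangent at (44, 69): λ = (3·44² + 55)/(2·69) ≡ 23/65. 65⁻¹ ≡ 9 (mod 73) since 65·9 = 585 ≡ 1, so λ ≡ 23·9 ≡ 61.
  x = λ² - 44 - 44 = 3721 - 88 ≡ 56; y = λ·(44 - 56) - 69 ≡ 2. → (56, 2)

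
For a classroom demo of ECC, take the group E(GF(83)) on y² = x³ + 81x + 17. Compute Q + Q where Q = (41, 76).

(78, 20)

tangent at (41, 76): λ = (3·41² + 81)/(2·76) ≡ 61/69. 69⁻¹ ≡ 77 (mod 83), so λ ≡ 61·77 ≡ 49.
  x = λ² - 41 - 41 = 2401 - 82 ≡ 78; y = λ·(41 - 78) - 76 ≡ 20. → (78, 20)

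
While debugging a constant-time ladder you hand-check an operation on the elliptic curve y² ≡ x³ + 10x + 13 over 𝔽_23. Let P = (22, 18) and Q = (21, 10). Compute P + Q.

(21, 13)

(22, 18) + (21, 10). λ = (10 - 18)/(21 - 22) ≡ 15/22 mod 23. 22⁻¹ ≡ 22 (mod 23) since 22·22 = 484 ≡ 1, so λ ≡ 8.
  x = λ² - 22 - 21 = 64 - 43 ≡ 21; y = λ·(22 - 21) - 18 ≡ 13. → (21, 13)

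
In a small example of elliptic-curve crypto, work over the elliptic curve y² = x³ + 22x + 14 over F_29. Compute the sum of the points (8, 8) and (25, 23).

(8, 8) + (25, 23). λ = (23 - 8)/(25 - 8) ≡ 15/17 mod 29. 17⁻¹ ≡ 12 (mod 29), so λ ≡ 6.
  x = λ² - 8 - 25 = 36 - 33 ≡ 3; y = λ·(8 - 3) - 8 ≡ 22. → (3, 22)

(3, 22)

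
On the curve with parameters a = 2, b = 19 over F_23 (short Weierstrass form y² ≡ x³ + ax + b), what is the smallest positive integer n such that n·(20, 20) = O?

11

2P: tangent at (20, 20): λ = (3·20² + 2)/(2·20) ≡ 6/17. 17⁻¹ ≡ 19 (mod 23), so λ ≡ 6·19 ≡ 22.
  x = λ² - 20 - 20 = 484 - 40 ≡ 7; y = λ·(20 - 7) - 20 ≡ 13. → (7, 13)
3P: (7, 13) + (20, 20). λ = (20 - 13)/(20 - 7) ≡ 7/13 mod 23. 13⁻¹ ≡ 16 (mod 23), so λ ≡ 20.
  x = λ² - 7 - 20 = 400 - 27 ≡ 5; y = λ·(7 - 5) - 13 ≡ 4. → (5, 4)
4P: (5, 4) + (20, 20). λ = (20 - 4)/(20 - 5) ≡ 16/15 mod 23. 15⁻¹ ≡ 20 (mod 23), so λ ≡ 21.
  x = λ² - 5 - 20 = 441 - 25 ≡ 2; y = λ·(5 - 2) - 4 ≡ 13. → (2, 13)
5P: (2, 13) + (20, 20). λ = (20 - 13)/(20 - 2) ≡ 7/18 mod 23. 18⁻¹ ≡ 9 (mod 23) since 18·9 = 162 ≡ 1, so λ ≡ 17.
  x = λ² - 2 - 20 = 289 - 22 ≡ 14; y = λ·(2 - 14) - 13 ≡ 13. → (14, 13)
6P: (14, 13) + (20, 20). λ = (20 - 13)/(20 - 14) ≡ 7/6 mod 23. 6⁻¹ ≡ 4 (mod 23) since 6·4 = 24 ≡ 1, so λ ≡ 5.
  x = λ² - 14 - 20 = 25 - 34 ≡ 14; y = λ·(14 - 14) - 13 ≡ 10. → (14, 10)
7P: (14, 10) + (20, 20). λ = (20 - 10)/(20 - 14) ≡ 10/6 mod 23. 6⁻¹ ≡ 4 (mod 23) since 6·4 = 24 ≡ 1, so λ ≡ 17.
  x = λ² - 14 - 20 = 289 - 34 ≡ 2; y = λ·(14 - 2) - 10 ≡ 10. → (2, 10)
8P: (2, 10) + (20, 20). λ = (20 - 10)/(20 - 2) ≡ 10/18 mod 23. 18⁻¹ ≡ 9 (mod 23), so λ ≡ 21.
  x = λ² - 2 - 20 = 441 - 22 ≡ 5; y = λ·(2 - 5) - 10 ≡ 19. → (5, 19)
9P: (5, 19) + (20, 20). λ = (20 - 19)/(20 - 5) ≡ 1/15 mod 23. 15⁻¹ ≡ 20 (mod 23) since 15·20 = 300 ≡ 1, so λ ≡ 20.
  x = λ² - 5 - 20 = 400 - 25 ≡ 7; y = λ·(5 - 7) - 19 ≡ 10. → (7, 10)
10P: (7, 10) + (20, 20). λ = (20 - 10)/(20 - 7) ≡ 10/13 mod 23. 13⁻¹ ≡ 16 (mod 23), so λ ≡ 22.
  x = λ² - 7 - 20 = 484 - 27 ≡ 20; y = λ·(7 - 20) - 10 ≡ 3. → (20, 3)
11P: (20, 3) + (20, 20): same x and y₁ ≡ -y₂, so the sum is O.
11P = O, so the order is 11.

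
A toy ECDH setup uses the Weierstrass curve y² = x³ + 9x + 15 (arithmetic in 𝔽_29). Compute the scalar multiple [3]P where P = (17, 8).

(6, 16)

Repeated addition: build up to 3P.
2P: tangent at (17, 8): λ = (3·17² + 9)/(2·8) ≡ 6/16. 16⁻¹ ≡ 20 (mod 29), so λ ≡ 6·20 ≡ 4.
  x = λ² - 17 - 17 = 16 - 34 ≡ 11; y = λ·(17 - 11) - 8 ≡ 16. → (11, 16)
3P: (11, 16) + (17, 8). λ = (8 - 16)/(17 - 11) ≡ 21/6 mod 29. 6⁻¹ ≡ 5 (mod 29), so λ ≡ 18.
  x = λ² - 11 - 17 = 324 - 28 ≡ 6; y = λ·(11 - 6) - 16 ≡ 16. → (6, 16)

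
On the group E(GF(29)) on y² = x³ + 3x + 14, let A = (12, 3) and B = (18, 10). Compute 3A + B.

(9, 4)

First 3A:
Repeated addition: build up to 3A.
2A: tangent at (12, 3): λ = (3·12² + 3)/(2·3) ≡ 0/6. 6⁻¹ ≡ 5 (mod 29), so λ ≡ 0·5 ≡ 0.
  x = λ² - 12 - 12 = 0 - 24 ≡ 5; y = λ·(12 - 5) - 3 ≡ 26. → (5, 26)
3A: (5, 26) + (12, 3). λ = (3 - 26)/(12 - 5) ≡ 6/7 mod 29. 7⁻¹ ≡ 25 (mod 29), so λ ≡ 5.
  x = λ² - 5 - 12 = 25 - 17 ≡ 8; y = λ·(5 - 8) - 26 ≡ 17. → (8, 17)
3A = (8, 17).
Finally 3A + B:
(8, 17) + (18, 10). λ = (10 - 17)/(18 - 8) ≡ 22/10 mod 29. 10⁻¹ ≡ 3 (mod 29), so λ ≡ 8.
  x = λ² - 8 - 18 = 64 - 26 ≡ 9; y = λ·(8 - 9) - 17 ≡ 4. → (9, 4)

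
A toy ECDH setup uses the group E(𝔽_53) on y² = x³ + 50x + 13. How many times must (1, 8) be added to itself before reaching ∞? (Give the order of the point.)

2P: tangent at (1, 8): λ = (3·1² + 50)/(2·8) ≡ 0/16. 16⁻¹ ≡ 10 (mod 53), so λ ≡ 0·10 ≡ 0.
  x = λ² - 1 - 1 = 0 - 2 ≡ 51; y = λ·(1 - 51) - 8 ≡ 45. → (51, 45)
3P: (51, 45) + (1, 8). λ = (8 - 45)/(1 - 51) ≡ 16/3 mod 53. 3⁻¹ ≡ 18 (mod 53), so λ ≡ 23.
  x = λ² - 51 - 1 = 529 - 52 ≡ 0; y = λ·(51 - 0) - 45 ≡ 15. → (0, 15)
4P: (0, 15) + (1, 8). λ = (8 - 15)/(1 - 0) ≡ 46/1 mod 53. 1⁻¹ ≡ 1 (mod 53), so λ ≡ 46.
  x = λ² - 0 - 1 = 2116 - 1 ≡ 48; y = λ·(0 - 48) - 15 ≡ 3. → (48, 3)
5P: (48, 3) + (1, 8). λ = (8 - 3)/(1 - 48) ≡ 5/6 mod 53. 6⁻¹ ≡ 9 (mod 53) since 6·9 = 54 ≡ 1, so λ ≡ 45.
  x = λ² - 48 - 1 = 2025 - 49 ≡ 15; y = λ·(48 - 15) - 3 ≡ 51. → (15, 51)
6P: (15, 51) + (1, 8). λ = (8 - 51)/(1 - 15) ≡ 10/39 mod 53. 39⁻¹ ≡ 34 (mod 53), so λ ≡ 22.
  x = λ² - 15 - 1 = 484 - 16 ≡ 44; y = λ·(15 - 44) - 51 ≡ 0. → (44, 0)
7P: (44, 0) + (1, 8). λ = (8 - 0)/(1 - 44) ≡ 8/10 mod 53. 10⁻¹ ≡ 16 (mod 53) since 10·16 = 160 ≡ 1, so λ ≡ 22.
  x = λ² - 44 - 1 = 484 - 45 ≡ 15; y = λ·(44 - 15) - 0 ≡ 2. → (15, 2)
8P: (15, 2) + (1, 8). λ = (8 - 2)/(1 - 15) ≡ 6/39 mod 53. 39⁻¹ ≡ 34 (mod 53), so λ ≡ 45.
  x = λ² - 15 - 1 = 2025 - 16 ≡ 48; y = λ·(15 - 48) - 2 ≡ 50. → (48, 50)
9P: (48, 50) + (1, 8). λ = (8 - 50)/(1 - 48) ≡ 11/6 mod 53. 6⁻¹ ≡ 9 (mod 53), so λ ≡ 46.
  x = λ² - 48 - 1 = 2116 - 49 ≡ 0; y = λ·(48 - 0) - 50 ≡ 38. → (0, 38)
10P: (0, 38) + (1, 8). λ = (8 - 38)/(1 - 0) ≡ 23/1 mod 53. 1⁻¹ ≡ 1 (mod 53), so λ ≡ 23.
  x = λ² - 0 - 1 = 529 - 1 ≡ 51; y = λ·(0 - 51) - 38 ≡ 8. → (51, 8)
11P: (51, 8) + (1, 8). λ = (8 - 8)/(1 - 51) ≡ 0/3 mod 53. 3⁻¹ ≡ 18 (mod 53) since 3·18 = 54 ≡ 1, so λ ≡ 0.
  x = λ² - 51 - 1 = 0 - 52 ≡ 1; y = λ·(51 - 1) - 8 ≡ 45. → (1, 45)
12P: (1, 45) + (1, 8): same x and y₁ ≡ -y₂, so the sum is ∞.
12P = ∞, so the order is 12.

12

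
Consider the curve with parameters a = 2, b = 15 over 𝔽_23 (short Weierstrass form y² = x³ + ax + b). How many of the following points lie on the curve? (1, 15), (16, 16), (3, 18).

(1, 15): 15² ≡ 18, rhs ≡ 18 → on.
(16, 16): 16² ≡ 3, rhs ≡ 3 → on.
(3, 18): 18² ≡ 2, rhs ≡ 2 → on.

3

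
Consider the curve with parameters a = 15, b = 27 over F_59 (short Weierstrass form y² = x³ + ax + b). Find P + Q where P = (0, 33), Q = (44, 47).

(0, 33) + (44, 47). λ = (47 - 33)/(44 - 0) ≡ 14/44 mod 59. 44⁻¹ ≡ 55 (mod 59), so λ ≡ 3.
  x = λ² - 0 - 44 = 9 - 44 ≡ 24; y = λ·(0 - 24) - 33 ≡ 13. → (24, 13)

(24, 13)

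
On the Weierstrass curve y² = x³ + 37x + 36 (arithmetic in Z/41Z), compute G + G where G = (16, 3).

(5, 31)

tangent at (16, 3): λ = (3·16² + 37)/(2·3) ≡ 26/6. 6⁻¹ ≡ 7 (mod 41), so λ ≡ 26·7 ≡ 18.
  x = λ² - 16 - 16 = 324 - 32 ≡ 5; y = λ·(16 - 5) - 3 ≡ 31. → (5, 31)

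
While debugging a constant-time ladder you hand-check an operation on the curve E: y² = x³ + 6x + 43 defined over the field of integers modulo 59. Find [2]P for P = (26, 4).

tangent at (26, 4): λ = (3·26² + 6)/(2·4) ≡ 28/8. 8⁻¹ ≡ 37 (mod 59) since 8·37 = 296 ≡ 1, so λ ≡ 28·37 ≡ 33.
  x = λ² - 26 - 26 = 1089 - 52 ≡ 34; y = λ·(26 - 34) - 4 ≡ 27. → (34, 27)

(34, 27)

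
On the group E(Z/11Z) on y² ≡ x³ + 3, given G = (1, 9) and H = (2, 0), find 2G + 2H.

First 2G:
Repeated addition: build up to 2G.
2G: tangent at (1, 9): λ = (3·1² + 0)/(2·9) ≡ 3/7. 7⁻¹ ≡ 8 (mod 11), so λ ≡ 3·8 ≡ 2.
  x = λ² - 1 - 1 = 4 - 2 ≡ 2; y = λ·(1 - 2) - 9 ≡ 0. → (2, 0)
2G = (2, 0).
Next 2H:
Repeated addition: build up to 2H.
2H: (2, 0) + (2, 0): same x and y₁ ≡ -y₂, so the sum is the point at infinity.
2H = the point at infinity.
Finally 2G + 2H:
(2, 0) + the point at infinity = (2, 0) (identity).

(2, 0)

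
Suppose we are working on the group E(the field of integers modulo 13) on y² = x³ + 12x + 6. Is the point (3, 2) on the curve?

y² = 2² ≡ 4; x³ + 12x + 6 = 69 ≡ 4 (mod 13). 4 = 4.

yes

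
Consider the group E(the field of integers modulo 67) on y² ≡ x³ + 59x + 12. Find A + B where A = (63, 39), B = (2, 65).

(63, 39) + (2, 65). λ = (65 - 39)/(2 - 63) ≡ 26/6 mod 67. 6⁻¹ ≡ 56 (mod 67) since 6·56 = 336 ≡ 1, so λ ≡ 49.
  x = λ² - 63 - 2 = 2401 - 65 ≡ 58; y = λ·(63 - 58) - 39 ≡ 5. → (58, 5)

(58, 5)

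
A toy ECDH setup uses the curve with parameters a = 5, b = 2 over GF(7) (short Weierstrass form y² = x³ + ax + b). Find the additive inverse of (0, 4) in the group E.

-(0, 4) = (0, -4 mod 7) = (0, 3).

(0, 3)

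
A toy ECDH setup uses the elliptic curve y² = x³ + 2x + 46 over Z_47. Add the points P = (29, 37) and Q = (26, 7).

(45, 38)

(29, 37) + (26, 7). λ = (7 - 37)/(26 - 29) ≡ 17/44 mod 47. 44⁻¹ ≡ 31 (mod 47) since 44·31 = 1364 ≡ 1, so λ ≡ 10.
  x = λ² - 29 - 26 = 100 - 55 ≡ 45; y = λ·(29 - 45) - 37 ≡ 38. → (45, 38)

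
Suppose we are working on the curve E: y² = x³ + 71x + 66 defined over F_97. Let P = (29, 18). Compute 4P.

(64, 2)

Repeated addition: build up to 4P.
2P: tangent at (29, 18): λ = (3·29² + 71)/(2·18) ≡ 72/36. 36⁻¹ ≡ 62 (mod 97) since 36·62 = 2232 ≡ 1, so λ ≡ 72·62 ≡ 2.
  x = λ² - 29 - 29 = 4 - 58 ≡ 43; y = λ·(29 - 43) - 18 ≡ 51. → (43, 51)
3P: (43, 51) + (29, 18). λ = (18 - 51)/(29 - 43) ≡ 64/83 mod 97. 83⁻¹ ≡ 90 (mod 97) since 83·90 = 7470 ≡ 1, so λ ≡ 37.
  x = λ² - 43 - 29 = 1369 - 72 ≡ 36; y = λ·(43 - 36) - 51 ≡ 14. → (36, 14)
4P: (36, 14) + (29, 18). λ = (18 - 14)/(29 - 36) ≡ 4/90 mod 97. 90⁻¹ ≡ 83 (mod 97), so λ ≡ 41.
  x = λ² - 36 - 29 = 1681 - 65 ≡ 64; y = λ·(36 - 64) - 14 ≡ 2. → (64, 2)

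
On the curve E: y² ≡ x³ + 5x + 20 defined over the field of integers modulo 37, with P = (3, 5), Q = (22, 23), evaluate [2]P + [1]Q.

(21, 32)

First 2P:
Repeated addition: build up to 2P.
2P: tangent at (3, 5): λ = (3·3² + 5)/(2·5) ≡ 32/10. 10⁻¹ ≡ 26 (mod 37), so λ ≡ 32·26 ≡ 18.
  x = λ² - 3 - 3 = 324 - 6 ≡ 22; y = λ·(3 - 22) - 5 ≡ 23. → (22, 23)
2P = (22, 23).
Finally 2P + Q:
tangent at (22, 23): λ = (3·22² + 5)/(2·23) ≡ 14/9. 9⁻¹ ≡ 33 (mod 37), so λ ≡ 14·33 ≡ 18.
  x = λ² - 22 - 22 = 324 - 44 ≡ 21; y = λ·(22 - 21) - 23 ≡ 32. → (21, 32)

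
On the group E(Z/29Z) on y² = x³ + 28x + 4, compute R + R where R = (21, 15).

(15, 0)

tangent at (21, 15): λ = (3·21² + 28)/(2·15) ≡ 17/1. 1⁻¹ ≡ 1 (mod 29), so λ ≡ 17·1 ≡ 17.
  x = λ² - 21 - 21 = 289 - 42 ≡ 15; y = λ·(21 - 15) - 15 ≡ 0. → (15, 0)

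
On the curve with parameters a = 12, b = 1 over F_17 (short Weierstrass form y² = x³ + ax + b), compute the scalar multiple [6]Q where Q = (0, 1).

(10, 13)

Double-and-add on 6 = (110)₂. Start with Q = (0, 1) for the leading 1-bit.
double: tangent at (0, 1): λ = (3·0² + 12)/(2·1) ≡ 12/2. 2⁻¹ ≡ 9 (mod 17) since 2·9 = 18 ≡ 1, so λ ≡ 12·9 ≡ 6.
  x = λ² - 0 - 0 = 36 - 0 ≡ 2; y = λ·(0 - 2) - 1 ≡ 4. → (2, 4)
add Q: (2, 4) + (0, 1). λ = (1 - 4)/(0 - 2) ≡ 14/15 mod 17. 15⁻¹ ≡ 8 (mod 17), so λ ≡ 10.
  x = λ² - 2 - 0 = 100 - 2 ≡ 13; y = λ·(2 - 13) - 4 ≡ 5. → (13, 5)
double: tangent at (13, 5): λ = (3·13² + 12)/(2·5) ≡ 9/10. 10⁻¹ ≡ 12 (mod 17), so λ ≡ 9·12 ≡ 6.
  x = λ² - 13 - 13 = 36 - 26 ≡ 10; y = λ·(13 - 10) - 5 ≡ 13. → (10, 13)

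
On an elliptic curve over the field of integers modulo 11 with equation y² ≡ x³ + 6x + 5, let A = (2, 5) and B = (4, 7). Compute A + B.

(6, 2)

(2, 5) + (4, 7). λ = (7 - 5)/(4 - 2) ≡ 2/2 mod 11. 2⁻¹ ≡ 6 (mod 11) since 2·6 = 12 ≡ 1, so λ ≡ 1.
  x = λ² - 2 - 4 = 1 - 6 ≡ 6; y = λ·(2 - 6) - 5 ≡ 2. → (6, 2)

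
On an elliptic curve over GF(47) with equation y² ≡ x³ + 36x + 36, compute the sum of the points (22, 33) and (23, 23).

(22, 33) + (23, 23). λ = (23 - 33)/(23 - 22) ≡ 37/1 mod 47. 1⁻¹ ≡ 1 (mod 47) since 1·1 = 1 ≡ 1, so λ ≡ 37.
  x = λ² - 22 - 23 = 1369 - 45 ≡ 8; y = λ·(22 - 8) - 33 ≡ 15. → (8, 15)

(8, 15)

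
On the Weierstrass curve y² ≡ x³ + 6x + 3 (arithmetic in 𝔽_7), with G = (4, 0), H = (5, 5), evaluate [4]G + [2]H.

(5, 2)

First 4G:
Double-and-add on 4 = (100)₂. Start with G = (4, 0) for the leading 1-bit.
double: (4, 0) + (4, 0): same x and y₁ ≡ -y₂, so the sum is ∞.
double: ∞ + ∞ = ∞ (identity).
4G = ∞.
Next 2H:
Repeated addition: build up to 2H.
2H: tangent at (5, 5): λ = (3·5² + 6)/(2·5) ≡ 4/3. 3⁻¹ ≡ 5 (mod 7), so λ ≡ 4·5 ≡ 6.
  x = λ² - 5 - 5 = 36 - 10 ≡ 5; y = λ·(5 - 5) - 5 ≡ 2. → (5, 2)
2H = (5, 2).
Finally 4G + 2H:
∞ + (5, 2) = (5, 2) (identity).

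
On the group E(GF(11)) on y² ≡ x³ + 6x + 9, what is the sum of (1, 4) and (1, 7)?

O

The two points share x = 1 and their y-coordinates satisfy 4 + 7 ≡ 0 (mod 11), so they are inverses. Their sum is 𝒪.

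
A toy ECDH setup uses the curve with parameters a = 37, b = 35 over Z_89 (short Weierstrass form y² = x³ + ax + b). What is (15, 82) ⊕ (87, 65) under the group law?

(77, 34)

(15, 82) + (87, 65). λ = (65 - 82)/(87 - 15) ≡ 72/72 mod 89. 72⁻¹ ≡ 68 (mod 89), so λ ≡ 1.
  x = λ² - 15 - 87 = 1 - 102 ≡ 77; y = λ·(15 - 77) - 82 ≡ 34. → (77, 34)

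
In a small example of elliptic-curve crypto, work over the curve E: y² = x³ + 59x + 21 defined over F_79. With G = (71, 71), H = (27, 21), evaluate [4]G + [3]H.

First 4G:
Repeated addition: build up to 4G.
2G: tangent at (71, 71): λ = (3·71² + 59)/(2·71) ≡ 14/63. 63⁻¹ ≡ 74 (mod 79) since 63·74 = 4662 ≡ 1, so λ ≡ 14·74 ≡ 9.
  x = λ² - 71 - 71 = 81 - 142 ≡ 18; y = λ·(71 - 18) - 71 ≡ 11. → (18, 11)
3G: (18, 11) + (71, 71). λ = (71 - 11)/(71 - 18) ≡ 60/53 mod 79. 53⁻¹ ≡ 3 (mod 79), so λ ≡ 22.
  x = λ² - 18 - 71 = 484 - 89 ≡ 0; y = λ·(18 - 0) - 11 ≡ 69. → (0, 69)
4G: (0, 69) + (71, 71). λ = (71 - 69)/(71 - 0) ≡ 2/71 mod 79. 71⁻¹ ≡ 69 (mod 79), so λ ≡ 59.
  x = λ² - 0 - 71 = 3481 - 71 ≡ 13; y = λ·(0 - 13) - 69 ≡ 33. → (13, 33)
4G = (13, 33).
Next 3H:
Repeated addition: build up to 3H.
2H: tangent at (27, 21): λ = (3·27² + 59)/(2·21) ≡ 34/42. 42⁻¹ ≡ 32 (mod 79), so λ ≡ 34·32 ≡ 61.
  x = λ² - 27 - 27 = 3721 - 54 ≡ 33; y = λ·(27 - 33) - 21 ≡ 8. → (33, 8)
3H: (33, 8) + (27, 21). λ = (21 - 8)/(27 - 33) ≡ 13/73 mod 79. 73⁻¹ ≡ 13 (mod 79) since 73·13 = 949 ≡ 1, so λ ≡ 11.
  x = λ² - 33 - 27 = 121 - 60 ≡ 61; y = λ·(33 - 61) - 8 ≡ 0. → (61, 0)
3H = (61, 0).
Finally 4G + 3H:
(13, 33) + (61, 0). λ = (0 - 33)/(61 - 13) ≡ 46/48 mod 79. 48⁻¹ ≡ 28 (mod 79), so λ ≡ 24.
  x = λ² - 13 - 61 = 576 - 74 ≡ 28; y = λ·(13 - 28) - 33 ≡ 2. → (28, 2)

(28, 2)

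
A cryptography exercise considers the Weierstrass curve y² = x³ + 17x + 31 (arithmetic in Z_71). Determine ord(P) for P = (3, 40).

3

2P: tangent at (3, 40): λ = (3·3² + 17)/(2·40) ≡ 44/9. 9⁻¹ ≡ 8 (mod 71) since 9·8 = 72 ≡ 1, so λ ≡ 44·8 ≡ 68.
  x = λ² - 3 - 3 = 4624 - 6 ≡ 3; y = λ·(3 - 3) - 40 ≡ 31. → (3, 31)
3P: (3, 31) + (3, 40): same x and y₁ ≡ -y₂, so the sum is 𝒪.
3P = 𝒪, so the order is 3.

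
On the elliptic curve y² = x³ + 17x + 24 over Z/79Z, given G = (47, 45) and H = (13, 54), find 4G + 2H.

First 4G:
Repeated addition: build up to 4G.
2G: tangent at (47, 45): λ = (3·47² + 17)/(2·45) ≡ 8/11. 11⁻¹ ≡ 36 (mod 79), so λ ≡ 8·36 ≡ 51.
  x = λ² - 47 - 47 = 2601 - 94 ≡ 58; y = λ·(47 - 58) - 45 ≡ 26. → (58, 26)
3G: (58, 26) + (47, 45). λ = (45 - 26)/(47 - 58) ≡ 19/68 mod 79. 68⁻¹ ≡ 43 (mod 79), so λ ≡ 27.
  x = λ² - 58 - 47 = 729 - 105 ≡ 71; y = λ·(58 - 71) - 26 ≡ 18. → (71, 18)
4G: (71, 18) + (47, 45). λ = (45 - 18)/(47 - 71) ≡ 27/55 mod 79. 55⁻¹ ≡ 23 (mod 79), so λ ≡ 68.
  x = λ² - 71 - 47 = 4624 - 118 ≡ 3; y = λ·(71 - 3) - 18 ≡ 24. → (3, 24)
4G = (3, 24).
Next 2H:
Repeated addition: build up to 2H.
2H: tangent at (13, 54): λ = (3·13² + 17)/(2·54) ≡ 50/29. 29⁻¹ ≡ 30 (mod 79), so λ ≡ 50·30 ≡ 78.
  x = λ² - 13 - 13 = 6084 - 26 ≡ 54; y = λ·(13 - 54) - 54 ≡ 66. → (54, 66)
2H = (54, 66).
Finally 4G + 2H:
(3, 24) + (54, 66). λ = (66 - 24)/(54 - 3) ≡ 42/51 mod 79. 51⁻¹ ≡ 31 (mod 79), so λ ≡ 38.
  x = λ² - 3 - 54 = 1444 - 57 ≡ 44; y = λ·(3 - 44) - 24 ≡ 77. → (44, 77)

(44, 77)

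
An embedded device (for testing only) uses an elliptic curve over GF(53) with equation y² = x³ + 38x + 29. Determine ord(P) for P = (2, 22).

3

2P: tangent at (2, 22): λ = (3·2² + 38)/(2·22) ≡ 50/44. 44⁻¹ ≡ 47 (mod 53) since 44·47 = 2068 ≡ 1, so λ ≡ 50·47 ≡ 18.
  x = λ² - 2 - 2 = 324 - 4 ≡ 2; y = λ·(2 - 2) - 22 ≡ 31. → (2, 31)
3P: (2, 31) + (2, 22): same x and y₁ ≡ -y₂, so the sum is O.
3P = O, so the order is 3.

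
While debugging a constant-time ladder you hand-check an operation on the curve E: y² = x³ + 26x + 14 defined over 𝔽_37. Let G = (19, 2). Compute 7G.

Repeated addition: build up to 7G.
2G: tangent at (19, 2): λ = (3·19² + 26)/(2·2) ≡ 36/4. 4⁻¹ ≡ 28 (mod 37), so λ ≡ 36·28 ≡ 9.
  x = λ² - 19 - 19 = 81 - 38 ≡ 6; y = λ·(19 - 6) - 2 ≡ 4. → (6, 4)
3G: (6, 4) + (19, 2). λ = (2 - 4)/(19 - 6) ≡ 35/13 mod 37. 13⁻¹ ≡ 20 (mod 37) since 13·20 = 260 ≡ 1, so λ ≡ 34.
  x = λ² - 6 - 19 = 1156 - 25 ≡ 21; y = λ·(6 - 21) - 4 ≡ 4. → (21, 4)
4G: (21, 4) + (19, 2). λ = (2 - 4)/(19 - 21) ≡ 35/35 mod 37. 35⁻¹ ≡ 18 (mod 37), so λ ≡ 1.
  x = λ² - 21 - 19 = 1 - 40 ≡ 35; y = λ·(21 - 35) - 4 ≡ 19. → (35, 19)
5G: (35, 19) + (19, 2). λ = (2 - 19)/(19 - 35) ≡ 20/21 mod 37. 21⁻¹ ≡ 30 (mod 37), so λ ≡ 8.
  x = λ² - 35 - 19 = 64 - 54 ≡ 10; y = λ·(35 - 10) - 19 ≡ 33. → (10, 33)
6G: (10, 33) + (19, 2). λ = (2 - 33)/(19 - 10) ≡ 6/9 mod 37. 9⁻¹ ≡ 33 (mod 37), so λ ≡ 13.
  x = λ² - 10 - 19 = 169 - 29 ≡ 29; y = λ·(10 - 29) - 33 ≡ 16. → (29, 16)
7G: (29, 16) + (19, 2). λ = (2 - 16)/(19 - 29) ≡ 23/27 mod 37. 27⁻¹ ≡ 11 (mod 37) since 27·11 = 297 ≡ 1, so λ ≡ 31.
  x = λ² - 29 - 19 = 961 - 48 ≡ 25; y = λ·(29 - 25) - 16 ≡ 34. → (25, 34)

(25, 34)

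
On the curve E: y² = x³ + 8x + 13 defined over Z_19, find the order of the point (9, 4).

8

2P: tangent at (9, 4): λ = (3·9² + 8)/(2·4) ≡ 4/8. 8⁻¹ ≡ 12 (mod 19), so λ ≡ 4·12 ≡ 10.
  x = λ² - 9 - 9 = 100 - 18 ≡ 6; y = λ·(9 - 6) - 4 ≡ 7. → (6, 7)
3P: (6, 7) + (9, 4). λ = (4 - 7)/(9 - 6) ≡ 16/3 mod 19. 3⁻¹ ≡ 13 (mod 19), so λ ≡ 18.
  x = λ² - 6 - 9 = 324 - 15 ≡ 5; y = λ·(6 - 5) - 7 ≡ 11. → (5, 11)
4P: (5, 11) + (9, 4). λ = (4 - 11)/(9 - 5) ≡ 12/4 mod 19. 4⁻¹ ≡ 5 (mod 19), so λ ≡ 3.
  x = λ² - 5 - 9 = 9 - 14 ≡ 14; y = λ·(5 - 14) - 11 ≡ 0. → (14, 0)
5P: (14, 0) + (9, 4). λ = (4 - 0)/(9 - 14) ≡ 4/14 mod 19. 14⁻¹ ≡ 15 (mod 19) since 14·15 = 210 ≡ 1, so λ ≡ 3.
  x = λ² - 14 - 9 = 9 - 23 ≡ 5; y = λ·(14 - 5) - 0 ≡ 8. → (5, 8)
6P: (5, 8) + (9, 4). λ = (4 - 8)/(9 - 5) ≡ 15/4 mod 19. 4⁻¹ ≡ 5 (mod 19), so λ ≡ 18.
  x = λ² - 5 - 9 = 324 - 14 ≡ 6; y = λ·(5 - 6) - 8 ≡ 12. → (6, 12)
7P: (6, 12) + (9, 4). λ = (4 - 12)/(9 - 6) ≡ 11/3 mod 19. 3⁻¹ ≡ 13 (mod 19) since 3·13 = 39 ≡ 1, so λ ≡ 10.
  x = λ² - 6 - 9 = 100 - 15 ≡ 9; y = λ·(6 - 9) - 12 ≡ 15. → (9, 15)
8P: (9, 15) + (9, 4): same x and y₁ ≡ -y₂, so the sum is O.
8P = O, so the order is 8.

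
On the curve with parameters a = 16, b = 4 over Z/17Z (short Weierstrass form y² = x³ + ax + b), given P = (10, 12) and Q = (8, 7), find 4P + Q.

O

First 4P:
Double-and-add on 4 = (100)₂. Start with P = (10, 12) for the leading 1-bit.
double: tangent at (10, 12): λ = (3·10² + 16)/(2·12) ≡ 10/7. 7⁻¹ ≡ 5 (mod 17) since 7·5 = 35 ≡ 1, so λ ≡ 10·5 ≡ 16.
  x = λ² - 10 - 10 = 256 - 20 ≡ 15; y = λ·(10 - 15) - 12 ≡ 10. → (15, 10)
double: tangent at (15, 10): λ = (3·15² + 16)/(2·10) ≡ 11/3. 3⁻¹ ≡ 6 (mod 17), so λ ≡ 11·6 ≡ 15.
  x = λ² - 15 - 15 = 225 - 30 ≡ 8; y = λ·(15 - 8) - 10 ≡ 10. → (8, 10)
4P = (8, 10).
Finally 4P + Q:
(8, 10) + (8, 7): same x and y₁ ≡ -y₂, so the sum is 𝒪.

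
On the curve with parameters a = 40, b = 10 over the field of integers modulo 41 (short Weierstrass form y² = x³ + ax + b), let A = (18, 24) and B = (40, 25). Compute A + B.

(29, 37)

(18, 24) + (40, 25). λ = (25 - 24)/(40 - 18) ≡ 1/22 mod 41. 22⁻¹ ≡ 28 (mod 41), so λ ≡ 28.
  x = λ² - 18 - 40 = 784 - 58 ≡ 29; y = λ·(18 - 29) - 24 ≡ 37. → (29, 37)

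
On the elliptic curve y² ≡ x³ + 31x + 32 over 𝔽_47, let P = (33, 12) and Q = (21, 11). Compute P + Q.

(33, 12) + (21, 11). λ = (11 - 12)/(21 - 33) ≡ 46/35 mod 47. 35⁻¹ ≡ 43 (mod 47) since 35·43 = 1505 ≡ 1, so λ ≡ 4.
  x = λ² - 33 - 21 = 16 - 54 ≡ 9; y = λ·(33 - 9) - 12 ≡ 37. → (9, 37)

(9, 37)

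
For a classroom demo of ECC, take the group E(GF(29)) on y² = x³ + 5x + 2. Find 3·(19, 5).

Write P = (19, 5).
Repeated addition: build up to 3P.
2P: tangent at (19, 5): λ = (3·19² + 5)/(2·5) ≡ 15/10. 10⁻¹ ≡ 3 (mod 29) since 10·3 = 30 ≡ 1, so λ ≡ 15·3 ≡ 16.
  x = λ² - 19 - 19 = 256 - 38 ≡ 15; y = λ·(19 - 15) - 5 ≡ 1. → (15, 1)
3P: (15, 1) + (19, 5). λ = (5 - 1)/(19 - 15) ≡ 4/4 mod 29. 4⁻¹ ≡ 22 (mod 29), so λ ≡ 1.
  x = λ² - 15 - 19 = 1 - 34 ≡ 25; y = λ·(15 - 25) - 1 ≡ 18. → (25, 18)

(25, 18)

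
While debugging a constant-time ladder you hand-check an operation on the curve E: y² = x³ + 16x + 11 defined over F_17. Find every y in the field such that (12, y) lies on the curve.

x³ + 16x + 11 = 1931 ≡ 10 (mod 17).
10 is a non-residue mod 17; no y exists.

none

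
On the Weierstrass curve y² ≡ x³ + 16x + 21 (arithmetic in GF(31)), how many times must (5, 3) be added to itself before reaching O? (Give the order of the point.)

12

2P: tangent at (5, 3): λ = (3·5² + 16)/(2·3) ≡ 29/6. 6⁻¹ ≡ 26 (mod 31), so λ ≡ 29·26 ≡ 10.
  x = λ² - 5 - 5 = 100 - 10 ≡ 28; y = λ·(5 - 28) - 3 ≡ 15. → (28, 15)
3P: (28, 15) + (5, 3). λ = (3 - 15)/(5 - 28) ≡ 19/8 mod 31. 8⁻¹ ≡ 4 (mod 31), so λ ≡ 14.
  x = λ² - 28 - 5 = 196 - 33 ≡ 8; y = λ·(28 - 8) - 15 ≡ 17. → (8, 17)
4P: (8, 17) + (5, 3). λ = (3 - 17)/(5 - 8) ≡ 17/28 mod 31. 28⁻¹ ≡ 10 (mod 31), so λ ≡ 15.
  x = λ² - 8 - 5 = 225 - 13 ≡ 26; y = λ·(8 - 26) - 17 ≡ 23. → (26, 23)
5P: (26, 23) + (5, 3). λ = (3 - 23)/(5 - 26) ≡ 11/10 mod 31. 10⁻¹ ≡ 28 (mod 31), so λ ≡ 29.
  x = λ² - 26 - 5 = 841 - 31 ≡ 4; y = λ·(26 - 4) - 23 ≡ 26. → (4, 26)
6P: (4, 26) + (5, 3). λ = (3 - 26)/(5 - 4) ≡ 8/1 mod 31. 1⁻¹ ≡ 1 (mod 31) since 1·1 = 1 ≡ 1, so λ ≡ 8.
  x = λ² - 4 - 5 = 64 - 9 ≡ 24; y = λ·(4 - 24) - 26 ≡ 0. → (24, 0)
7P: (24, 0) + (5, 3). λ = (3 - 0)/(5 - 24) ≡ 3/12 mod 31. 12⁻¹ ≡ 13 (mod 31), so λ ≡ 8.
  x = λ² - 24 - 5 = 64 - 29 ≡ 4; y = λ·(24 - 4) - 0 ≡ 5. → (4, 5)
8P: (4, 5) + (5, 3). λ = (3 - 5)/(5 - 4) ≡ 29/1 mod 31. 1⁻¹ ≡ 1 (mod 31), so λ ≡ 29.
  x = λ² - 4 - 5 = 841 - 9 ≡ 26; y = λ·(4 - 26) - 5 ≡ 8. → (26, 8)
9P: (26, 8) + (5, 3). λ = (3 - 8)/(5 - 26) ≡ 26/10 mod 31. 10⁻¹ ≡ 28 (mod 31) since 10·28 = 280 ≡ 1, so λ ≡ 15.
  x = λ² - 26 - 5 = 225 - 31 ≡ 8; y = λ·(26 - 8) - 8 ≡ 14. → (8, 14)
10P: (8, 14) + (5, 3). λ = (3 - 14)/(5 - 8) ≡ 20/28 mod 31. 28⁻¹ ≡ 10 (mod 31), so λ ≡ 14.
  x = λ² - 8 - 5 = 196 - 13 ≡ 28; y = λ·(8 - 28) - 14 ≡ 16. → (28, 16)
11P: (28, 16) + (5, 3). λ = (3 - 16)/(5 - 28) ≡ 18/8 mod 31. 8⁻¹ ≡ 4 (mod 31) since 8·4 = 32 ≡ 1, so λ ≡ 10.
  x = λ² - 28 - 5 = 100 - 33 ≡ 5; y = λ·(28 - 5) - 16 ≡ 28. → (5, 28)
12P: (5, 28) + (5, 3): same x and y₁ ≡ -y₂, so the sum is O.
12P = O, so the order is 12.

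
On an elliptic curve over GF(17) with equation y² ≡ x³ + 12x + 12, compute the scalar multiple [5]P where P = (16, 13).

(1, 5)

Double-and-add on 5 = (101)₂. Start with P = (16, 13) for the leading 1-bit.
double: tangent at (16, 13): λ = (3·16² + 12)/(2·13) ≡ 15/9. 9⁻¹ ≡ 2 (mod 17), so λ ≡ 15·2 ≡ 13.
  x = λ² - 16 - 16 = 169 - 32 ≡ 1; y = λ·(16 - 1) - 13 ≡ 12. → (1, 12)
double: tangent at (1, 12): λ = (3·1² + 12)/(2·12) ≡ 15/7. 7⁻¹ ≡ 5 (mod 17), so λ ≡ 15·5 ≡ 7.
  x = λ² - 1 - 1 = 49 - 2 ≡ 13; y = λ·(1 - 13) - 12 ≡ 6. → (13, 6)
add P: (13, 6) + (16, 13). λ = (13 - 6)/(16 - 13) ≡ 7/3 mod 17. 3⁻¹ ≡ 6 (mod 17), so λ ≡ 8.
  x = λ² - 13 - 16 = 64 - 29 ≡ 1; y = λ·(13 - 1) - 6 ≡ 5. → (1, 5)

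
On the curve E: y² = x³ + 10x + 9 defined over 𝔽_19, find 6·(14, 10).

(15, 0)

Write Q = (14, 10).
Double-and-add on 6 = (110)₂. Start with Q = (14, 10) for the leading 1-bit.
double: tangent at (14, 10): λ = (3·14² + 10)/(2·10) ≡ 9/1. 1⁻¹ ≡ 1 (mod 19) since 1·1 = 1 ≡ 1, so λ ≡ 9·1 ≡ 9.
  x = λ² - 14 - 14 = 81 - 28 ≡ 15; y = λ·(14 - 15) - 10 ≡ 0. → (15, 0)
add Q: (15, 0) + (14, 10). λ = (10 - 0)/(14 - 15) ≡ 10/18 mod 19. 18⁻¹ ≡ 18 (mod 19), so λ ≡ 9.
  x = λ² - 15 - 14 = 81 - 29 ≡ 14; y = λ·(15 - 14) - 0 ≡ 9. → (14, 9)
double: tangent at (14, 9): λ = (3·14² + 10)/(2·9) ≡ 9/18. 18⁻¹ ≡ 18 (mod 19), so λ ≡ 9·18 ≡ 10.
  x = λ² - 14 - 14 = 100 - 28 ≡ 15; y = λ·(14 - 15) - 9 ≡ 0. → (15, 0)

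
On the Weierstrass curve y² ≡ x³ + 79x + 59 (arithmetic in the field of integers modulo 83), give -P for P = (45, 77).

(45, 6)

-(45, 77) = (45, -77 mod 83) = (45, 6).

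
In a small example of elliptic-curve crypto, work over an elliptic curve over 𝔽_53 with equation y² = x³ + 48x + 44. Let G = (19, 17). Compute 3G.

Repeated addition: build up to 3G.
2G: tangent at (19, 17): λ = (3·19² + 48)/(2·17) ≡ 18/34. 34⁻¹ ≡ 39 (mod 53) since 34·39 = 1326 ≡ 1, so λ ≡ 18·39 ≡ 13.
  x = λ² - 19 - 19 = 169 - 38 ≡ 25; y = λ·(19 - 25) - 17 ≡ 11. → (25, 11)
3G: (25, 11) + (19, 17). λ = (17 - 11)/(19 - 25) ≡ 6/47 mod 53. 47⁻¹ ≡ 44 (mod 53) since 47·44 = 2068 ≡ 1, so λ ≡ 52.
  x = λ² - 25 - 19 = 2704 - 44 ≡ 10; y = λ·(25 - 10) - 11 ≡ 27. → (10, 27)

(10, 27)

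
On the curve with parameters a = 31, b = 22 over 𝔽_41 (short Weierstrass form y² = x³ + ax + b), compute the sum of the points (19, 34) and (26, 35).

(19, 34) + (26, 35). λ = (35 - 34)/(26 - 19) ≡ 1/7 mod 41. 7⁻¹ ≡ 6 (mod 41) since 7·6 = 42 ≡ 1, so λ ≡ 6.
  x = λ² - 19 - 26 = 36 - 45 ≡ 32; y = λ·(19 - 32) - 34 ≡ 11. → (32, 11)

(32, 11)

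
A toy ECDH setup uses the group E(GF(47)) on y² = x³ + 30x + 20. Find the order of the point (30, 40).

11

2P: tangent at (30, 40): λ = (3·30² + 30)/(2·40) ≡ 4/33. 33⁻¹ ≡ 10 (mod 47) since 33·10 = 330 ≡ 1, so λ ≡ 4·10 ≡ 40.
  x = λ² - 30 - 30 = 1600 - 60 ≡ 36; y = λ·(30 - 36) - 40 ≡ 2. → (36, 2)
3P: (36, 2) + (30, 40). λ = (40 - 2)/(30 - 36) ≡ 38/41 mod 47. 41⁻¹ ≡ 39 (mod 47), so λ ≡ 25.
  x = λ² - 36 - 30 = 625 - 66 ≡ 42; y = λ·(36 - 42) - 2 ≡ 36. → (42, 36)
4P: (42, 36) + (30, 40). λ = (40 - 36)/(30 - 42) ≡ 4/35 mod 47. 35⁻¹ ≡ 43 (mod 47), so λ ≡ 31.
  x = λ² - 42 - 30 = 961 - 72 ≡ 43; y = λ·(42 - 43) - 36 ≡ 27. → (43, 27)
5P: (43, 27) + (30, 40). λ = (40 - 27)/(30 - 43) ≡ 13/34 mod 47. 34⁻¹ ≡ 18 (mod 47), so λ ≡ 46.
  x = λ² - 43 - 30 = 2116 - 73 ≡ 22; y = λ·(43 - 22) - 27 ≡ 46. → (22, 46)
6P: (22, 46) + (30, 40). λ = (40 - 46)/(30 - 22) ≡ 41/8 mod 47. 8⁻¹ ≡ 6 (mod 47), so λ ≡ 11.
  x = λ² - 22 - 30 = 121 - 52 ≡ 22; y = λ·(22 - 22) - 46 ≡ 1. → (22, 1)
7P: (22, 1) + (30, 40). λ = (40 - 1)/(30 - 22) ≡ 39/8 mod 47. 8⁻¹ ≡ 6 (mod 47), so λ ≡ 46.
  x = λ² - 22 - 30 = 2116 - 52 ≡ 43; y = λ·(22 - 43) - 1 ≡ 20. → (43, 20)
8P: (43, 20) + (30, 40). λ = (40 - 20)/(30 - 43) ≡ 20/34 mod 47. 34⁻¹ ≡ 18 (mod 47), so λ ≡ 31.
  x = λ² - 43 - 30 = 961 - 73 ≡ 42; y = λ·(43 - 42) - 20 ≡ 11. → (42, 11)
9P: (42, 11) + (30, 40). λ = (40 - 11)/(30 - 42) ≡ 29/35 mod 47. 35⁻¹ ≡ 43 (mod 47), so λ ≡ 25.
  x = λ² - 42 - 30 = 625 - 72 ≡ 36; y = λ·(42 - 36) - 11 ≡ 45. → (36, 45)
10P: (36, 45) + (30, 40). λ = (40 - 45)/(30 - 36) ≡ 42/41 mod 47. 41⁻¹ ≡ 39 (mod 47), so λ ≡ 40.
  x = λ² - 36 - 30 = 1600 - 66 ≡ 30; y = λ·(36 - 30) - 45 ≡ 7. → (30, 7)
11P: (30, 7) + (30, 40): same x and y₁ ≡ -y₂, so the sum is ∞.
11P = ∞, so the order is 11.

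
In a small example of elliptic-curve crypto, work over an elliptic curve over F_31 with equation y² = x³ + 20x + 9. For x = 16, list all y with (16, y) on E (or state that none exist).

none

x³ + 20x + 9 = 4425 ≡ 23 (mod 31).
23 is a non-residue mod 31; no y exists.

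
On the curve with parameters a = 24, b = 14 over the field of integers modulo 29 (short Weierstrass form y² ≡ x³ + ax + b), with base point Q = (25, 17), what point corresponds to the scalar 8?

Repeated addition: build up to 8Q.
2Q: tangent at (25, 17): λ = (3·25² + 24)/(2·17) ≡ 14/5. 5⁻¹ ≡ 6 (mod 29), so λ ≡ 14·6 ≡ 26.
  x = λ² - 25 - 25 = 676 - 50 ≡ 17; y = λ·(25 - 17) - 17 ≡ 17. → (17, 17)
3Q: (17, 17) + (25, 17). λ = (17 - 17)/(25 - 17) ≡ 0/8 mod 29. 8⁻¹ ≡ 11 (mod 29), so λ ≡ 0.
  x = λ² - 17 - 25 = 0 - 42 ≡ 16; y = λ·(17 - 16) - 17 ≡ 12. → (16, 12)
4Q: (16, 12) + (25, 17). λ = (17 - 12)/(25 - 16) ≡ 5/9 mod 29. 9⁻¹ ≡ 13 (mod 29), so λ ≡ 7.
  x = λ² - 16 - 25 = 49 - 41 ≡ 8; y = λ·(16 - 8) - 12 ≡ 15. → (8, 15)
5Q: (8, 15) + (25, 17). λ = (17 - 15)/(25 - 8) ≡ 2/17 mod 29. 17⁻¹ ≡ 12 (mod 29), so λ ≡ 24.
  x = λ² - 8 - 25 = 576 - 33 ≡ 21; y = λ·(8 - 21) - 15 ≡ 21. → (21, 21)
6Q: (21, 21) + (25, 17). λ = (17 - 21)/(25 - 21) ≡ 25/4 mod 29. 4⁻¹ ≡ 22 (mod 29), so λ ≡ 28.
  x = λ² - 21 - 25 = 784 - 46 ≡ 13; y = λ·(21 - 13) - 21 ≡ 0. → (13, 0)
7Q: (13, 0) + (25, 17). λ = (17 - 0)/(25 - 13) ≡ 17/12 mod 29. 12⁻¹ ≡ 17 (mod 29), so λ ≡ 28.
  x = λ² - 13 - 25 = 784 - 38 ≡ 21; y = λ·(13 - 21) - 0 ≡ 8. → (21, 8)
8Q: (21, 8) + (25, 17). λ = (17 - 8)/(25 - 21) ≡ 9/4 mod 29. 4⁻¹ ≡ 22 (mod 29), so λ ≡ 24.
  x = λ² - 21 - 25 = 576 - 46 ≡ 8; y = λ·(21 - 8) - 8 ≡ 14. → (8, 14)

(8, 14)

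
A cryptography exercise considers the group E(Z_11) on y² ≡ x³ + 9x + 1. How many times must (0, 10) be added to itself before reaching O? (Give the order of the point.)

4

2P: tangent at (0, 10): λ = (3·0² + 9)/(2·10) ≡ 9/9. 9⁻¹ ≡ 5 (mod 11) since 9·5 = 45 ≡ 1, so λ ≡ 9·5 ≡ 1.
  x = λ² - 0 - 0 = 1 - 0 ≡ 1; y = λ·(0 - 1) - 10 ≡ 0. → (1, 0)
3P: (1, 0) + (0, 10). λ = (10 - 0)/(0 - 1) ≡ 10/10 mod 11. 10⁻¹ ≡ 10 (mod 11), so λ ≡ 1.
  x = λ² - 1 - 0 = 1 - 1 ≡ 0; y = λ·(1 - 0) - 0 ≡ 1. → (0, 1)
4P: (0, 1) + (0, 10): same x and y₁ ≡ -y₂, so the sum is O.
4P = O, so the order is 4.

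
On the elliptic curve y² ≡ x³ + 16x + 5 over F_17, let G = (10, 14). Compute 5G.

(8, 13)

Repeated addition: build up to 5G.
2G: tangent at (10, 14): λ = (3·10² + 16)/(2·14) ≡ 10/11. 11⁻¹ ≡ 14 (mod 17), so λ ≡ 10·14 ≡ 4.
  x = λ² - 10 - 10 = 16 - 20 ≡ 13; y = λ·(10 - 13) - 14 ≡ 8. → (13, 8)
3G: (13, 8) + (10, 14). λ = (14 - 8)/(10 - 13) ≡ 6/14 mod 17. 14⁻¹ ≡ 11 (mod 17) since 14·11 = 154 ≡ 1, so λ ≡ 15.
  x = λ² - 13 - 10 = 225 - 23 ≡ 15; y = λ·(13 - 15) - 8 ≡ 13. → (15, 13)
4G: (15, 13) + (10, 14). λ = (14 - 13)/(10 - 15) ≡ 1/12 mod 17. 12⁻¹ ≡ 10 (mod 17), so λ ≡ 10.
  x = λ² - 15 - 10 = 100 - 25 ≡ 7; y = λ·(15 - 7) - 13 ≡ 16. → (7, 16)
5G: (7, 16) + (10, 14). λ = (14 - 16)/(10 - 7) ≡ 15/3 mod 17. 3⁻¹ ≡ 6 (mod 17), so λ ≡ 5.
  x = λ² - 7 - 10 = 25 - 17 ≡ 8; y = λ·(7 - 8) - 16 ≡ 13. → (8, 13)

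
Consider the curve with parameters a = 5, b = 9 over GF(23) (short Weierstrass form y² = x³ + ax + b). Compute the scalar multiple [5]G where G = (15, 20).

Double-and-add on 5 = (101)₂. Start with G = (15, 20) for the leading 1-bit.
double: tangent at (15, 20): λ = (3·15² + 5)/(2·20) ≡ 13/17. 17⁻¹ ≡ 19 (mod 23) since 17·19 = 323 ≡ 1, so λ ≡ 13·19 ≡ 17.
  x = λ² - 15 - 15 = 289 - 30 ≡ 6; y = λ·(15 - 6) - 20 ≡ 18. → (6, 18)
double: tangent at (6, 18): λ = (3·6² + 5)/(2·18) ≡ 21/13. 13⁻¹ ≡ 16 (mod 23), so λ ≡ 21·16 ≡ 14.
  x = λ² - 6 - 6 = 196 - 12 ≡ 0; y = λ·(6 - 0) - 18 ≡ 20. → (0, 20)
add G: (0, 20) + (15, 20). λ = (20 - 20)/(15 - 0) ≡ 0/15 mod 23. 15⁻¹ ≡ 20 (mod 23) since 15·20 = 300 ≡ 1, so λ ≡ 0.
  x = λ² - 0 - 15 = 0 - 15 ≡ 8; y = λ·(0 - 8) - 20 ≡ 3. → (8, 3)

(8, 3)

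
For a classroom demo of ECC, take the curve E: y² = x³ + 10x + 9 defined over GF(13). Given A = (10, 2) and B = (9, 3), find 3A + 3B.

(4, 10)

First 3A:
Repeated addition: build up to 3A.
2A: tangent at (10, 2): λ = (3·10² + 10)/(2·2) ≡ 11/4. 4⁻¹ ≡ 10 (mod 13), so λ ≡ 11·10 ≡ 6.
  x = λ² - 10 - 10 = 36 - 20 ≡ 3; y = λ·(10 - 3) - 2 ≡ 1. → (3, 1)
3A: (3, 1) + (10, 2). λ = (2 - 1)/(10 - 3) ≡ 1/7 mod 13. 7⁻¹ ≡ 2 (mod 13) since 7·2 = 14 ≡ 1, so λ ≡ 2.
  x = λ² - 3 - 10 = 4 - 13 ≡ 4; y = λ·(3 - 4) - 1 ≡ 10. → (4, 10)
3A = (4, 10).
Next 3B:
Repeated addition: build up to 3B.
2B: tangent at (9, 3): λ = (3·9² + 10)/(2·3) ≡ 6/6. 6⁻¹ ≡ 11 (mod 13), so λ ≡ 6·11 ≡ 1.
  x = λ² - 9 - 9 = 1 - 18 ≡ 9; y = λ·(9 - 9) - 3 ≡ 10. → (9, 10)
3B: (9, 10) + (9, 3): same x and y₁ ≡ -y₂, so the sum is O.
3B = O.
Finally 3A + 3B:
(4, 10) + O = (4, 10) (identity).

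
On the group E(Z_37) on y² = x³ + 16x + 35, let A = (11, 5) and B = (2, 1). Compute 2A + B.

First 2A:
Repeated addition: build up to 2A.
2A: tangent at (11, 5): λ = (3·11² + 16)/(2·5) ≡ 9/10. 10⁻¹ ≡ 26 (mod 37), so λ ≡ 9·26 ≡ 12.
  x = λ² - 11 - 11 = 144 - 22 ≡ 11; y = λ·(11 - 11) - 5 ≡ 32. → (11, 32)
2A = (11, 32).
Finally 2A + B:
(11, 32) + (2, 1). λ = (1 - 32)/(2 - 11) ≡ 6/28 mod 37. 28⁻¹ ≡ 4 (mod 37), so λ ≡ 24.
  x = λ² - 11 - 2 = 576 - 13 ≡ 8; y = λ·(11 - 8) - 32 ≡ 3. → (8, 3)

(8, 3)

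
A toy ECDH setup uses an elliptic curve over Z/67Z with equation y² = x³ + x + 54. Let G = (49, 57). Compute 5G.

Repeated addition: build up to 5G.
2G: tangent at (49, 57): λ = (3·49² + 1)/(2·57) ≡ 35/47. 47⁻¹ ≡ 10 (mod 67), so λ ≡ 35·10 ≡ 15.
  x = λ² - 49 - 49 = 225 - 98 ≡ 60; y = λ·(49 - 60) - 57 ≡ 46. → (60, 46)
3G: (60, 46) + (49, 57). λ = (57 - 46)/(49 - 60) ≡ 11/56 mod 67. 56⁻¹ ≡ 6 (mod 67) since 56·6 = 336 ≡ 1, so λ ≡ 66.
  x = λ² - 60 - 49 = 4356 - 109 ≡ 26; y = λ·(60 - 26) - 46 ≡ 54. → (26, 54)
4G: (26, 54) + (49, 57). λ = (57 - 54)/(49 - 26) ≡ 3/23 mod 67. 23⁻¹ ≡ 35 (mod 67), so λ ≡ 38.
  x = λ² - 26 - 49 = 1444 - 75 ≡ 29; y = λ·(26 - 29) - 54 ≡ 33. → (29, 33)
5G: (29, 33) + (49, 57). λ = (57 - 33)/(49 - 29) ≡ 24/20 mod 67. 20⁻¹ ≡ 57 (mod 67), so λ ≡ 28.
  x = λ² - 29 - 49 = 784 - 78 ≡ 36; y = λ·(29 - 36) - 33 ≡ 39. → (36, 39)

(36, 39)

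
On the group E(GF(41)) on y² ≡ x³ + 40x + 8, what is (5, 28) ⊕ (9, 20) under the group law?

(31, 24)

(5, 28) + (9, 20). λ = (20 - 28)/(9 - 5) ≡ 33/4 mod 41. 4⁻¹ ≡ 31 (mod 41), so λ ≡ 39.
  x = λ² - 5 - 9 = 1521 - 14 ≡ 31; y = λ·(5 - 31) - 28 ≡ 24. → (31, 24)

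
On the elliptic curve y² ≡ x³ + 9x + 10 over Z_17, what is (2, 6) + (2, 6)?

(15, 1)

tangent at (2, 6): λ = (3·2² + 9)/(2·6) ≡ 4/12. 12⁻¹ ≡ 10 (mod 17) since 12·10 = 120 ≡ 1, so λ ≡ 4·10 ≡ 6.
  x = λ² - 2 - 2 = 36 - 4 ≡ 15; y = λ·(2 - 15) - 6 ≡ 1. → (15, 1)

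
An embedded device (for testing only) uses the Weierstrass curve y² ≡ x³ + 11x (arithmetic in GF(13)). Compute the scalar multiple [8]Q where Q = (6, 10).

Repeated addition: build up to 8Q.
2Q: tangent at (6, 10): λ = (3·6² + 11)/(2·10) ≡ 2/7. 7⁻¹ ≡ 2 (mod 13) since 7·2 = 14 ≡ 1, so λ ≡ 2·2 ≡ 4.
  x = λ² - 6 - 6 = 16 - 12 ≡ 4; y = λ·(6 - 4) - 10 ≡ 11. → (4, 11)
3Q: (4, 11) + (6, 10). λ = (10 - 11)/(6 - 4) ≡ 12/2 mod 13. 2⁻¹ ≡ 7 (mod 13) since 2·7 = 14 ≡ 1, so λ ≡ 6.
  x = λ² - 4 - 6 = 36 - 10 ≡ 0; y = λ·(4 - 0) - 11 ≡ 0. → (0, 0)
4Q: (0, 0) + (6, 10). λ = (10 - 0)/(6 - 0) ≡ 10/6 mod 13. 6⁻¹ ≡ 11 (mod 13) since 6·11 = 66 ≡ 1, so λ ≡ 6.
  x = λ² - 0 - 6 = 36 - 6 ≡ 4; y = λ·(0 - 4) - 0 ≡ 2. → (4, 2)
5Q: (4, 2) + (6, 10). λ = (10 - 2)/(6 - 4) ≡ 8/2 mod 13. 2⁻¹ ≡ 7 (mod 13) since 2·7 = 14 ≡ 1, so λ ≡ 4.
  x = λ² - 4 - 6 = 16 - 10 ≡ 6; y = λ·(4 - 6) - 2 ≡ 3. → (6, 3)
6Q: (6, 3) + (6, 10): same x and y₁ ≡ -y₂, so the sum is O.
7Q: O + (6, 10) = (6, 10) (identity).
8Q: tangent at (6, 10): λ = (3·6² + 11)/(2·10) ≡ 2/7. 7⁻¹ ≡ 2 (mod 13), so λ ≡ 2·2 ≡ 4.
  x = λ² - 6 - 6 = 16 - 12 ≡ 4; y = λ·(6 - 4) - 10 ≡ 11. → (4, 11)

(4, 11)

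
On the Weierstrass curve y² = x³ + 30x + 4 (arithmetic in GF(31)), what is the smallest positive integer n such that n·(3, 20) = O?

2P: tangent at (3, 20): λ = (3·3² + 30)/(2·20) ≡ 26/9. 9⁻¹ ≡ 7 (mod 31) since 9·7 = 63 ≡ 1, so λ ≡ 26·7 ≡ 27.
  x = λ² - 3 - 3 = 729 - 6 ≡ 10; y = λ·(3 - 10) - 20 ≡ 8. → (10, 8)
3P: (10, 8) + (3, 20). λ = (20 - 8)/(3 - 10) ≡ 12/24 mod 31. 24⁻¹ ≡ 22 (mod 31), so λ ≡ 16.
  x = λ² - 10 - 3 = 256 - 13 ≡ 26; y = λ·(10 - 26) - 8 ≡ 15. → (26, 15)
4P: (26, 15) + (3, 20). λ = (20 - 15)/(3 - 26) ≡ 5/8 mod 31. 8⁻¹ ≡ 4 (mod 31) since 8·4 = 32 ≡ 1, so λ ≡ 20.
  x = λ² - 26 - 3 = 400 - 29 ≡ 30; y = λ·(26 - 30) - 15 ≡ 29. → (30, 29)
5P: (30, 29) + (3, 20). λ = (20 - 29)/(3 - 30) ≡ 22/4 mod 31. 4⁻¹ ≡ 8 (mod 31), so λ ≡ 21.
  x = λ² - 30 - 3 = 441 - 33 ≡ 5; y = λ·(30 - 5) - 29 ≡ 0. → (5, 0)
6P: (5, 0) + (3, 20). λ = (20 - 0)/(3 - 5) ≡ 20/29 mod 31. 29⁻¹ ≡ 15 (mod 31), so λ ≡ 21.
  x = λ² - 5 - 3 = 441 - 8 ≡ 30; y = λ·(5 - 30) - 0 ≡ 2. → (30, 2)
7P: (30, 2) + (3, 20). λ = (20 - 2)/(3 - 30) ≡ 18/4 mod 31. 4⁻¹ ≡ 8 (mod 31) since 4·8 = 32 ≡ 1, so λ ≡ 20.
  x = λ² - 30 - 3 = 400 - 33 ≡ 26; y = λ·(30 - 26) - 2 ≡ 16. → (26, 16)
8P: (26, 16) + (3, 20). λ = (20 - 16)/(3 - 26) ≡ 4/8 mod 31. 8⁻¹ ≡ 4 (mod 31), so λ ≡ 16.
  x = λ² - 26 - 3 = 256 - 29 ≡ 10; y = λ·(26 - 10) - 16 ≡ 23. → (10, 23)
9P: (10, 23) + (3, 20). λ = (20 - 23)/(3 - 10) ≡ 28/24 mod 31. 24⁻¹ ≡ 22 (mod 31), so λ ≡ 27.
  x = λ² - 10 - 3 = 729 - 13 ≡ 3; y = λ·(10 - 3) - 23 ≡ 11. → (3, 11)
10P: (3, 11) + (3, 20): same x and y₁ ≡ -y₂, so the sum is O.
10P = O, so the order is 10.

10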